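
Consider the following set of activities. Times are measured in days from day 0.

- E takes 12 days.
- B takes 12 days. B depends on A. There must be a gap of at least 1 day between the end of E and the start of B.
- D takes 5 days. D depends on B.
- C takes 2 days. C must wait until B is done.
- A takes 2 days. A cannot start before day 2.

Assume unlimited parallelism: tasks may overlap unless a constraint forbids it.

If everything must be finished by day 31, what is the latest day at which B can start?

14

C has no dependents, so it just needs to finish by day 31. Starting by 31 − 2 = day 29 achieves that.
To finish by day 31, D (duration 5) must start no later than day 26.
For B: C (must start by day 29); D (must start by day 26). The most restrictive is day 26; with a 12-day duration, B must start by day 14.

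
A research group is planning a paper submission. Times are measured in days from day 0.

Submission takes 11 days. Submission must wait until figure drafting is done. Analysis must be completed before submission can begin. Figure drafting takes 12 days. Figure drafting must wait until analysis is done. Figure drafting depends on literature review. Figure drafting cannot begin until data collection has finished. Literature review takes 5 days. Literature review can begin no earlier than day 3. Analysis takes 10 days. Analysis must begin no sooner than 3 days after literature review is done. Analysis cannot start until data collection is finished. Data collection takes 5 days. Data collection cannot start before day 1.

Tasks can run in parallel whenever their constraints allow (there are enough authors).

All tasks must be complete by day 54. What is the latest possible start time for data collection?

Submission has no dependents, so it just needs to finish by day 54. Starting by 54 − 11 = day 43 achieves that.
Figure drafting has to be done before submission (must start by day 43). That means finishing by day 43, i.e. starting by 43 − 12 = day 31.
For analysis: figure drafting (must start by day 31); submission (must start by day 43). The most restrictive is day 31; with a 10-day duration, analysis must start by day 21.
Data collection feeds analysis (must start by day 21); figure drafting (must start by day 31). Taking the minimum, data collection must finish by day 21 and start by 21 − 5 = day 16.

16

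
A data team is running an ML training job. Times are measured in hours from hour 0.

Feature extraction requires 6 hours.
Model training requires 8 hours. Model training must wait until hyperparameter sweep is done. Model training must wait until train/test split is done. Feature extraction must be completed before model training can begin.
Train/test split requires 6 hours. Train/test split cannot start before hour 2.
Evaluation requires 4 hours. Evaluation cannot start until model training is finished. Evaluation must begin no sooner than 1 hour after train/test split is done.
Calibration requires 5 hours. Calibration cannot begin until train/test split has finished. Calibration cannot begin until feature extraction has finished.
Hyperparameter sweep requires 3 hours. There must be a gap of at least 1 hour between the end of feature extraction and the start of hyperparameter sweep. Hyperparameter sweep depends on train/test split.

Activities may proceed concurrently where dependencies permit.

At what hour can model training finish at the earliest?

Train/test split cannot begin until its own release at hour 2. It runs from hour 2 to 2 + 6 = hour 8.
Feature extraction can start immediately at hour 0; it finishes at hour 6.
Hyperparameter sweep has to wait for feature extraction (finishes hour 6, plus 1-hour gap → hour 7); train/test split (finishes hour 8). The latest of these is hour 8, so hyperparameter sweep runs hour 8 to 8 + 3 = hour 11.
For model training: hyperparameter sweep (finishes hour 11); train/test split (finishes hour 8); feature extraction (finishes hour 6). Taking the maximum gives a start of hour 11, and it finishes at 11 + 8 = hour 19.

19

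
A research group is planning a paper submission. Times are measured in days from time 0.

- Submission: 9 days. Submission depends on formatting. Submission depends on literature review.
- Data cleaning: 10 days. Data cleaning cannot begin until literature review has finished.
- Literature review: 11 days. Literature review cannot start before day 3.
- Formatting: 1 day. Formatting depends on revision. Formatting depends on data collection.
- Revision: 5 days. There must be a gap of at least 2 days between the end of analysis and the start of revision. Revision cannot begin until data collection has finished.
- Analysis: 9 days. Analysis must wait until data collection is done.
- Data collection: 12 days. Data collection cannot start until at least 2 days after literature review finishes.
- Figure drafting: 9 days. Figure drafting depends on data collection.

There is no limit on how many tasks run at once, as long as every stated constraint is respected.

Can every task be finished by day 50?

No

After its own release at day 3, literature review can start at day 3 and finishes at day 14.
Data cleaning cannot begin until literature review (finishes day 14). It runs from day 14 to 14 + 10 = day 24.
Data collection cannot begin until literature review (finishes day 14, plus 2-day gap → day 16). It runs from day 16 to 16 + 12 = day 28.
After data collection (finishes day 28), figure drafting can start at day 28 and finishes at day 37.
After data collection (finishes day 28), analysis can start at day 28 and finishes at day 37.
Revision has to wait for analysis (finishes day 37, plus 2-day gap → day 39); data collection (finishes day 28). The latest of these is day 39, so revision runs day 39 to 39 + 5 = day 44.
Formatting has to wait for revision (finishes day 44); data collection (finishes day 28). The latest of these is day 44, so formatting runs day 44 to 44 + 1 = day 45.
Submission has to wait for formatting (finishes day 45); literature review (finishes day 14). The latest of these is day 45, so submission runs day 45 to 45 + 9 = day 54.
The earliest everything can be done is day 54, which is after the deadline of 50, so it is not possible.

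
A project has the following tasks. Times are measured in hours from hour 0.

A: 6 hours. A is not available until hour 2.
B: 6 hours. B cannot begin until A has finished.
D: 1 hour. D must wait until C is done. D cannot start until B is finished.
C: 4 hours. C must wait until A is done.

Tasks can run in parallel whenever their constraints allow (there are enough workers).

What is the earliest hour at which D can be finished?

15

After its own release at hour 2, A can start at hour 2 and finishes at hour 8.
C cannot begin until A (finishes hour 8). It runs from hour 8 to 8 + 4 = hour 12.
After A (finishes hour 8), B can start at hour 8 and finishes at hour 14.
D has to wait for C (finishes hour 12); B (finishes hour 14). The latest of these is hour 14, so D runs hour 14 to 14 + 1 = hour 15.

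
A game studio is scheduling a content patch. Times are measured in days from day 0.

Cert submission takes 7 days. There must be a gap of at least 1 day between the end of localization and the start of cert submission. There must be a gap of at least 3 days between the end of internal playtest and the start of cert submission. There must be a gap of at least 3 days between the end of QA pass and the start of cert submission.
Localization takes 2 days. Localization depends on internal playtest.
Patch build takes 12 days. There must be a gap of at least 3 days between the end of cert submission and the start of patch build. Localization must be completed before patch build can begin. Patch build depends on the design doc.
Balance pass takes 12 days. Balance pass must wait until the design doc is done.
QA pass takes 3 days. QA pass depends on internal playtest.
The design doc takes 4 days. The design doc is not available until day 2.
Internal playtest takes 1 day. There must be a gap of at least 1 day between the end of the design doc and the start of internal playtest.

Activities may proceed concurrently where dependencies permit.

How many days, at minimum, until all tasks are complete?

After its own release at day 2, the design doc can start at day 2 and finishes at day 6.
Balance pass cannot begin until the design doc (finishes day 6). It runs from day 6 to 6 + 12 = day 18.
Internal playtest waits on the design doc (finishes day 6, plus 1-day gap → day 7), so it starts at day 7 and finishes at 7 + 1 = day 8.
QA pass waits on internal playtest (finishes day 8), so it starts at day 8 and finishes at 8 + 3 = day 11.
Localization waits on internal playtest (finishes day 8), so it starts at day 8 and finishes at 8 + 2 = day 10.
For cert submission: localization (finishes day 10, plus 1-day gap → day 11); internal playtest (finishes day 8, plus 3-day gap → day 11); QA pass (finishes day 11, plus 3-day gap → day 14). Taking the maximum gives a start of day 14, and it finishes at 14 + 7 = day 21.
Patch build has to wait for cert submission (finishes day 21, plus 3-day gap → day 24); localization (finishes day 10); the design doc (finishes day 6). The latest of these is day 24, so patch build runs day 24 to 24 + 12 = day 36.
All tasks are finished once the last one completes. Finish times: The design doc at 6, Internal playtest at 8, Balance pass at 18, Localization at 10, QA pass at 11, Cert submission at 21, Patch build at 36. The latest is day 36.

36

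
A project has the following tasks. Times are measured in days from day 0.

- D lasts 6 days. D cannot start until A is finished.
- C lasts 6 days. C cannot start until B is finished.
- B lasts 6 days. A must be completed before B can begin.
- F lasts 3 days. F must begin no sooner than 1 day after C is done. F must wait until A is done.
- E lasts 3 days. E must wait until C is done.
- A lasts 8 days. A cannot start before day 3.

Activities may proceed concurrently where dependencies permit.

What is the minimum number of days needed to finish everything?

A waits on its own release at day 3, so it starts at day 3 and finishes at 3 + 8 = day 11.
D cannot begin until A (finishes day 11). It runs from day 11 to 11 + 6 = day 17.
After A (finishes day 11), B can start at day 11 and finishes at day 17.
C cannot begin until B (finishes day 17). It runs from day 17 to 17 + 6 = day 23.
For F: C (finishes day 23, plus 1-day gap → day 24); A (finishes day 11). Taking the maximum gives a start of day 24, and it finishes at 24 + 3 = day 27.
E waits on C (finishes day 23), so it starts at day 23 and finishes at 23 + 3 = day 26.
All tasks are finished once the last one completes. Finish times: A at 11, B at 17, C at 23, D at 17, E at 26, F at 27. The latest is day 27.

27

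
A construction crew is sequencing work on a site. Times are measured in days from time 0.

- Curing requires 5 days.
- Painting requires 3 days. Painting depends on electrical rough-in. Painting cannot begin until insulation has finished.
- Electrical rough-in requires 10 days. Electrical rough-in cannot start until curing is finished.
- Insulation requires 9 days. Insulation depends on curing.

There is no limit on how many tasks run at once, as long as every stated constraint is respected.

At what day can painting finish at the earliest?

Curing can start immediately at day 0; it finishes at day 5.
Insulation waits on curing (finishes day 5), so it starts at day 5 and finishes at 5 + 9 = day 14.
After curing (finishes day 5), electrical rough-in can start at day 5 and finishes at day 15.
For painting: electrical rough-in (finishes day 15); insulation (finishes day 14). Taking the maximum gives a start of day 15, and it finishes at 15 + 3 = day 18.

18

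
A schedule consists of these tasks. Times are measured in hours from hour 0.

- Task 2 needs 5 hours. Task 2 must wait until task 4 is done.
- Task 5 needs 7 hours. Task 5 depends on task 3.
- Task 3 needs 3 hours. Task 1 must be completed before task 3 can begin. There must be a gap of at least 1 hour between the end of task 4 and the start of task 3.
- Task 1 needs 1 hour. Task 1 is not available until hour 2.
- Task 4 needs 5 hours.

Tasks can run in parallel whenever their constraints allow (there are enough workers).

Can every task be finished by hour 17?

Nothing blocks task 4, so it runs from hour 0 to hour 5.
Task 2 cannot begin until task 4 (finishes hour 5). It runs from hour 5 to 5 + 5 = hour 10.
Task 1 waits on its own release at hour 2, so it starts at hour 2 and finishes at 2 + 1 = hour 3.
Task 3 has to wait for task 1 (finishes hour 3); task 4 (finishes hour 5, plus 1-hour gap → hour 6). The latest of these is hour 6, so task 3 runs hour 6 to 6 + 3 = hour 9.
After task 3 (finishes hour 9), task 5 can start at hour 9 and finishes at hour 16.
Every task is finished by hour 16, which is no later than the deadline of 17, so the schedule is feasible.

Yes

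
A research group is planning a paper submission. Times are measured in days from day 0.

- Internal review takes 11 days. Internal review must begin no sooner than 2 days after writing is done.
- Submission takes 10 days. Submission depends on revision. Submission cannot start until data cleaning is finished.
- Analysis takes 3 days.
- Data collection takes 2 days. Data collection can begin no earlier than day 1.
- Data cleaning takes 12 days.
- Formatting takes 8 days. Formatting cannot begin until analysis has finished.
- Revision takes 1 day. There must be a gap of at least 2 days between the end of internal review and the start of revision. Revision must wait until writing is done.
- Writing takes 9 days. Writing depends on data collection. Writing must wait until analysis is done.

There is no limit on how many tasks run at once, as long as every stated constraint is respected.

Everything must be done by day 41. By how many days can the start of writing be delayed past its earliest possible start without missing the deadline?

3

Analysis has no prerequisites, so it starts at day 0 and finishes at day 3.
Data collection waits on its own release at day 1, so it starts at day 1 and finishes at 1 + 2 = day 3.
Writing has to wait for data collection (finishes day 3); analysis (finishes day 3). The latest of these is day 3, so writing runs day 3 to 3 + 9 = day 12.

Working backward from the deadline:
Submission has no dependents, so it just needs to finish by day 41. Starting by 41 − 10 = day 31 achieves that.
Revision has to be done before submission (must start by day 31). That means finishing by day 31, i.e. starting by 31 − 1 = day 30.
Internal review must finish before revision (must start by day 30, minus 2-day gap → day 28). With an 11-day duration, internal review must start by 28 − 11 = day 17.
Writing must finish in time for internal review (must start by day 17, minus 2-day gap → day 15); revision (must start by day 30). The tightest is day 15, so writing must start by 15 − 9 = day 6.
So writing can start as early as day 3 and as late as day 6, giving 6 − 3 = 3 days of slack.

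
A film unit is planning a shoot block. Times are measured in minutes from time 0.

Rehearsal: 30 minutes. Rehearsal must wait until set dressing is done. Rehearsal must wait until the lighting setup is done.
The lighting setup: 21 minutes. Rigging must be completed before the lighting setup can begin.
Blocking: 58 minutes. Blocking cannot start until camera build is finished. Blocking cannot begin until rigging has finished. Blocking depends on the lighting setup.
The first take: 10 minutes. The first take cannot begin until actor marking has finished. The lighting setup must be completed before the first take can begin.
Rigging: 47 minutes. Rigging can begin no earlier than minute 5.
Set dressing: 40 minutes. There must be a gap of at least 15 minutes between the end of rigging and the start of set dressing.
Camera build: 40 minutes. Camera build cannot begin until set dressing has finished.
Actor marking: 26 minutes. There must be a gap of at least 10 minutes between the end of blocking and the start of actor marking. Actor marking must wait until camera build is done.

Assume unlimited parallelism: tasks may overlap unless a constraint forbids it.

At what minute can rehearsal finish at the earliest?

137

Rigging cannot begin until its own release at minute 5. It runs from minute 5 to 5 + 47 = minute 52.
The lighting setup waits on rigging (finishes minute 52), so it starts at minute 52 and finishes at 52 + 21 = minute 73.
Set dressing waits on rigging (finishes minute 52, plus 15-minute gap → minute 67), so it starts at minute 67 and finishes at 67 + 40 = minute 107.
Rehearsal cannot start until set dressing (finishes minute 107); the lighting setup (finishes minute 73). The controlling bound is minute 107, so rehearsal finishes at 107 + 30 = minute 137.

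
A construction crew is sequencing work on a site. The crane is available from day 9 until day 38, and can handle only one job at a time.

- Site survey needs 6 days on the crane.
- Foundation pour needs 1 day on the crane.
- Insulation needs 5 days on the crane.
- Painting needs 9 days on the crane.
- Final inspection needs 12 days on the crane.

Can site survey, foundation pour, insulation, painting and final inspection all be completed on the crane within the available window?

The crane window is 38 − 9 = 29 days.
Running back to back, the jobs need 6 + 1 + 5 + 9 + 12 = 33 days on the crane.
Since 33 > 29, they cannot all fit.

No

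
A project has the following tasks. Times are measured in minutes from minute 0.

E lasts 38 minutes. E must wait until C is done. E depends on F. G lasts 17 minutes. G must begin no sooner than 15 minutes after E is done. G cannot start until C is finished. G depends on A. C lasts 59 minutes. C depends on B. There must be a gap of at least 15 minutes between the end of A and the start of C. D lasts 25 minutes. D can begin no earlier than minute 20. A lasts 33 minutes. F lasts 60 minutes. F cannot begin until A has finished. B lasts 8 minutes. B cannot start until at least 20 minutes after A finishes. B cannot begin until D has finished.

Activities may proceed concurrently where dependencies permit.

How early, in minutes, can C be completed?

120

D waits on its own release at minute 20, so it starts at minute 20 and finishes at 20 + 25 = minute 45.
A can start immediately at minute 0; it finishes at minute 33.
B cannot start until A (finishes minute 33, plus 20-minute gap → minute 53); D (finishes minute 45). The controlling bound is minute 53, so B finishes at 53 + 8 = minute 61.
C cannot start until B (finishes minute 61); A (finishes minute 33, plus 15-minute gap → minute 48). The controlling bound is minute 61, so C finishes at 61 + 59 = minute 120.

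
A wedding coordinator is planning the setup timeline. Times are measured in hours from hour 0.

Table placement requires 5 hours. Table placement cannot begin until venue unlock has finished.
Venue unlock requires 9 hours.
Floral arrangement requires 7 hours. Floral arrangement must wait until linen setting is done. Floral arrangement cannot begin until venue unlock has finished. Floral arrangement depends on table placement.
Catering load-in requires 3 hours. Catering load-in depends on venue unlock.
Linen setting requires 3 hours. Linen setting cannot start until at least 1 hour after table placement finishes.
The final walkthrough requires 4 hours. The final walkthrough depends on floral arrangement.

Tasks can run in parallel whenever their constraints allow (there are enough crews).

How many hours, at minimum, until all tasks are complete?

29

Nothing blocks venue unlock, so it runs from hour 0 to hour 9.
Catering load-in cannot begin until venue unlock (finishes hour 9). It runs from hour 9 to 9 + 3 = hour 12.
After venue unlock (finishes hour 9), table placement can start at hour 9 and finishes at hour 14.
After table placement (finishes hour 14, plus 1-hour gap → hour 15), linen setting can start at hour 15 and finishes at hour 18.
Floral arrangement needs all of linen setting (finishes hour 18); venue unlock (finishes hour 9); table placement (finishes hour 14). That puts its earliest start at hour 18; it finishes at 18 + 7 = hour 25.
After floral arrangement (finishes hour 25), the final walkthrough can start at hour 25 and finishes at hour 29.
All tasks are finished once the last one completes. Finish times: Venue unlock at 9, Table placement at 14, Linen setting at 18, Floral arrangement at 25, Catering load-in at 12, The final walkthrough at 29. The latest is hour 29.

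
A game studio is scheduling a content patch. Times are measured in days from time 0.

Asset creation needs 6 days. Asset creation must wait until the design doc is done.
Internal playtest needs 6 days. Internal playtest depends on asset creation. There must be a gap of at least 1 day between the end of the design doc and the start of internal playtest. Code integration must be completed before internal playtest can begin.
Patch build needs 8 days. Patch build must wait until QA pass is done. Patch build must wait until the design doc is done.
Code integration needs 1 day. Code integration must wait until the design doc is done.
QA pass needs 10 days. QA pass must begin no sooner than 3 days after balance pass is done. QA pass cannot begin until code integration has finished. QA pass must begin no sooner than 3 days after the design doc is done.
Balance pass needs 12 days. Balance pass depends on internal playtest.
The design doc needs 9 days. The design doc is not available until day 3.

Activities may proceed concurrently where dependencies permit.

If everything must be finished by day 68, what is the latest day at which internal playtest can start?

29

Nothing follows patch build; the deadline of day 68 is its only limit. It must start by 68 − 8 = day 60.
QA pass has to be done before patch build (must start by day 60). That means finishing by day 60, i.e. starting by 60 − 10 = day 50.
Balance pass must finish before QA pass (must start by day 50, minus 3-day gap → day 47). With a 12-day duration, balance pass must start by 47 − 12 = day 35.
Internal playtest feeds into balance pass (must start by day 35); so internal playtest must finish by day 35 and therefore start by day 29.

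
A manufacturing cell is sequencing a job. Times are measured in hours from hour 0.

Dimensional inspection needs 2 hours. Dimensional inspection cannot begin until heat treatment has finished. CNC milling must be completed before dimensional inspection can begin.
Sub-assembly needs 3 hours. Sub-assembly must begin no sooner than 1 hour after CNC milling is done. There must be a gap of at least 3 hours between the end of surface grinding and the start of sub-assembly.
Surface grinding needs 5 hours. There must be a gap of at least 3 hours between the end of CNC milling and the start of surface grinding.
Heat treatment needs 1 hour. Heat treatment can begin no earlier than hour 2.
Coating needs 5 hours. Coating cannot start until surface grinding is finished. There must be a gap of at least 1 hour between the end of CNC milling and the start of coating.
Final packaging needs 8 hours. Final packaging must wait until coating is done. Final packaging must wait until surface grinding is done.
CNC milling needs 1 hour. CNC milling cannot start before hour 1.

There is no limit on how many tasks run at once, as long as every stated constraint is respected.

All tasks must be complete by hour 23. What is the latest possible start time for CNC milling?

Final packaging must finish by hour 23; it takes 8 hours, so it must start by 23 − 8 = hour 15.
Coating feeds into final packaging (must start by hour 15); so coating must finish by hour 15 and therefore start by hour 10.
To finish by hour 23, sub-assembly (duration 3) must start no later than hour 20.
Surface grinding feeds coating (must start by hour 10); sub-assembly (must start by hour 20, minus 3-hour gap → hour 17); final packaging (must start by hour 15). Taking the minimum, surface grinding must finish by hour 10 and start by 10 − 5 = hour 5.
Dimensional inspection has no dependents, so it just needs to finish by hour 23. Starting by 23 − 2 = hour 21 achieves that.
CNC milling must finish in time for surface grinding (must start by hour 5, minus 3-hour gap → hour 2); dimensional inspection (must start by hour 21); coating (must start by hour 10, minus 1-hour gap → hour 9); sub-assembly (must start by hour 20, minus 1-hour gap → hour 19). The tightest is hour 2, so CNC milling must start by 2 − 1 = hour 1.

1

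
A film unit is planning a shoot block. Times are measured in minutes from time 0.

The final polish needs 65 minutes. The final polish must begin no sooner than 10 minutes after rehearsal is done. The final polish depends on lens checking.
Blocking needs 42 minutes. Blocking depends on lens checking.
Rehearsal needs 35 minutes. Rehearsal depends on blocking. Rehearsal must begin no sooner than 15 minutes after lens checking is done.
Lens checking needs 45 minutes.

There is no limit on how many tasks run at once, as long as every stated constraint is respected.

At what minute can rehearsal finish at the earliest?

Lens checking has no prerequisites, so it starts at minute 0 and finishes at minute 45.
After lens checking (finishes minute 45), blocking can start at minute 45 and finishes at minute 87.
Rehearsal has to wait for blocking (finishes minute 87); lens checking (finishes minute 45, plus 15-minute gap → minute 60). The latest of these is minute 87, so rehearsal runs minute 87 to 87 + 35 = minute 122.

122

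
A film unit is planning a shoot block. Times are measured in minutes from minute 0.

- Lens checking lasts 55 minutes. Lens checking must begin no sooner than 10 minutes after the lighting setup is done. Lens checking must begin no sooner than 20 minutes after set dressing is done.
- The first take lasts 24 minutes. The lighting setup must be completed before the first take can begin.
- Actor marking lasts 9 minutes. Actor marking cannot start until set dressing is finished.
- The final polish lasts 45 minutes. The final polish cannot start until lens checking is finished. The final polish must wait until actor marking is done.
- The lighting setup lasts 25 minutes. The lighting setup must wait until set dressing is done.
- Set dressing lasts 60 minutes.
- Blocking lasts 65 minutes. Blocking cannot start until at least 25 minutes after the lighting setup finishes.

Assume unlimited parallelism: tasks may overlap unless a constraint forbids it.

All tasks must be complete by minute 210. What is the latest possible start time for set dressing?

Nothing follows the final polish; the deadline of minute 210 is its only limit. It must start by 210 − 45 = minute 165.
Since the final polish (must start by minute 165) depends on it, lens checking must finish by minute 165. Backing off its 55-minute duration gives a latest start of minute 110.
Nothing follows blocking; the deadline of minute 210 is its only limit. It must start by 210 − 65 = minute 145.
To finish by minute 210, the first take (duration 24) must start no later than minute 186.
The lighting setup feeds lens checking (must start by minute 110, minus 10-minute gap → minute 100); blocking (must start by minute 145, minus 25-minute gap → minute 120); the first take (must start by minute 186). Taking the minimum, the lighting setup must finish by minute 100 and start by 100 − 25 = minute 75.
Since the final polish (must start by minute 165) depends on it, actor marking must finish by minute 165. Backing off its 9-minute duration gives a latest start of minute 156.
Set dressing feeds the lighting setup (must start by minute 75); lens checking (must start by minute 110, minus 20-minute gap → minute 90); actor marking (must start by minute 156). Taking the minimum, set dressing must finish by minute 75 and start by 75 − 60 = minute 15.

15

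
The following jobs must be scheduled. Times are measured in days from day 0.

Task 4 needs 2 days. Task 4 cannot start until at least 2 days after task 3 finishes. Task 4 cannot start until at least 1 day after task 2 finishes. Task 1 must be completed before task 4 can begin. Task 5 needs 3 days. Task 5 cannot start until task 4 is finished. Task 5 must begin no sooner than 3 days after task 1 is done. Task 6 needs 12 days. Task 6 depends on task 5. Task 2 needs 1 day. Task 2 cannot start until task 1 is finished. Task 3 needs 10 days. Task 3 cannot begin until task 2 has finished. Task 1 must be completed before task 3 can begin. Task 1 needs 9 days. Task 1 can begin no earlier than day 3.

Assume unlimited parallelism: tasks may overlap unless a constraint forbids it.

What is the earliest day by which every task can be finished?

Task 1 cannot begin until its own release at day 3. It runs from day 3 to 3 + 9 = day 12.
Task 2 waits on task 1 (finishes day 12), so it starts at day 12 and finishes at 12 + 1 = day 13.
Task 3 cannot start until task 2 (finishes day 13); task 1 (finishes day 12). The controlling bound is day 13, so task 3 finishes at 13 + 10 = day 23.
Task 4 needs all of task 3 (finishes day 23, plus 2-day gap → day 25); task 2 (finishes day 13, plus 1-day gap → day 14); task 1 (finishes day 12). That puts its earliest start at day 25; it finishes at 25 + 2 = day 27.
Task 5 has to wait for task 4 (finishes day 27); task 1 (finishes day 12, plus 3-day gap → day 15). The latest of these is day 27, so task 5 runs day 27 to 27 + 3 = day 30.
Task 6 cannot begin until task 5 (finishes day 30). It runs from day 30 to 30 + 12 = day 42.
All tasks are finished once the last one completes. Finish times: Task 1 at 12, Task 2 at 13, Task 3 at 23, Task 4 at 27, Task 5 at 30, Task 6 at 42. The latest is day 42.

42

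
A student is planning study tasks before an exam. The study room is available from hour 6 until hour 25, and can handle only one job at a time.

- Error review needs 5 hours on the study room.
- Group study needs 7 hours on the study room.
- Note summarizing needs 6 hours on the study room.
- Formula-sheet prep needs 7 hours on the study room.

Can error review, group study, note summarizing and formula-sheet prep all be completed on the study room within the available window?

No

The study room window is 25 − 6 = 19 hours.
Running back to back, the jobs need 5 + 7 + 6 + 7 = 25 hours on the study room.
Since 25 > 19, they cannot all fit.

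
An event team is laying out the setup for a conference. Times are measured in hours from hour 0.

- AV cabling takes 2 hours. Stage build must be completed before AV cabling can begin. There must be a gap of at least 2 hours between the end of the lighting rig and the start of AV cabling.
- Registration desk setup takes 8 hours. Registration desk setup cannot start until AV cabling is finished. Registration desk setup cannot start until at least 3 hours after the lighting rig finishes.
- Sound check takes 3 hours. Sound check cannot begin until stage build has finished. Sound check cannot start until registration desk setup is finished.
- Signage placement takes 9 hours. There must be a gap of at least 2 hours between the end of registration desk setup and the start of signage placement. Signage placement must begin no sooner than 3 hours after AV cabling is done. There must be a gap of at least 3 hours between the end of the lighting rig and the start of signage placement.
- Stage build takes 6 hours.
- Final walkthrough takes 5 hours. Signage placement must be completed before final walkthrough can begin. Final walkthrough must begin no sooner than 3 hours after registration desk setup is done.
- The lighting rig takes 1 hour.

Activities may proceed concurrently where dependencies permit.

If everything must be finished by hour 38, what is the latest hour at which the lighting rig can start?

Nothing follows final walkthrough; the deadline of hour 38 is its only limit. It must start by 38 − 5 = hour 33.
Signage placement feeds into final walkthrough (must start by hour 33); so signage placement must finish by hour 33 and therefore start by hour 24.
Sound check has no dependents, so it just needs to finish by hour 38. Starting by 38 − 3 = hour 35 achieves that.
Registration desk setup has several dependents: signage placement (must start by hour 24, minus 2-hour gap → hour 22); sound check (must start by hour 35); final walkthrough (must start by hour 33, minus 3-hour gap → hour 30). The earliest of those limits is hour 22, so registration desk setup must start by 22 − 8 = hour 14.
For AV cabling: registration desk setup (must start by hour 14); signage placement (must start by hour 24, minus 3-hour gap → hour 21). The most restrictive is hour 14; with a 2-hour duration, AV cabling must start by hour 12.
For the lighting rig: AV cabling (must start by hour 12, minus 2-hour gap → hour 10); registration desk setup (must start by hour 14, minus 3-hour gap → hour 11); signage placement (must start by hour 24, minus 3-hour gap → hour 21). The most restrictive is hour 10; with a 1-hour duration, the lighting rig must start by hour 9.

9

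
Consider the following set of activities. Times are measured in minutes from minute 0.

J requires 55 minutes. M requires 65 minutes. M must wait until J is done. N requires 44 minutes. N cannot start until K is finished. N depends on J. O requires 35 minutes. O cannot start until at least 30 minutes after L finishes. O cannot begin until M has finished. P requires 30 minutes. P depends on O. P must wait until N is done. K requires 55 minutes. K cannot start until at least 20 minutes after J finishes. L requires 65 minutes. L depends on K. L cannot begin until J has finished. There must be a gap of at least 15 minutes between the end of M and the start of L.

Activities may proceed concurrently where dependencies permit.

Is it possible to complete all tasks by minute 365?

J can start immediately at minute 0; it finishes at minute 55.
After J (finishes minute 55), M can start at minute 55 and finishes at minute 120.
After J (finishes minute 55, plus 20-minute gap → minute 75), K can start at minute 75 and finishes at minute 130.
N needs all of K (finishes minute 130); J (finishes minute 55). That puts its earliest start at minute 130; it finishes at 130 + 44 = minute 174.
L needs all of K (finishes minute 130); J (finishes minute 55); M (finishes minute 120, plus 15-minute gap → minute 135). That puts its earliest start at minute 135; it finishes at 135 + 65 = minute 200.
O cannot start until L (finishes minute 200, plus 30-minute gap → minute 230); M (finishes minute 120). The controlling bound is minute 230, so O finishes at 230 + 35 = minute 265.
P has to wait for O (finishes minute 265); N (finishes minute 174). The latest of these is minute 265, so P runs minute 265 to 265 + 30 = minute 295.
Every task is finished by minute 295, which is no later than the deadline of 365, so the schedule is feasible.

Yes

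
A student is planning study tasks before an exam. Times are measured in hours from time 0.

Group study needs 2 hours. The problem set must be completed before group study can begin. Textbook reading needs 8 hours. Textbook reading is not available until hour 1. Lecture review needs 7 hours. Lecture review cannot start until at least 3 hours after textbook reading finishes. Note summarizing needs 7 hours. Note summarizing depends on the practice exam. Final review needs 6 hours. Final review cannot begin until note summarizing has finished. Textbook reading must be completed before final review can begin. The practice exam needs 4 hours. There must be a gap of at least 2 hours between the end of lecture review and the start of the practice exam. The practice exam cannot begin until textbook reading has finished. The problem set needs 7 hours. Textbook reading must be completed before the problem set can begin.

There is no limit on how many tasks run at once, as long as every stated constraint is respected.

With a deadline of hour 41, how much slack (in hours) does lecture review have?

After its own release at hour 1, textbook reading can start at hour 1 and finishes at hour 9.
Lecture review waits on textbook reading (finishes hour 9, plus 3-hour gap → hour 12), so it starts at hour 12 and finishes at 12 + 7 = hour 19.

Working backward from the deadline:
To finish by hour 41, final review (duration 6) must start no later than hour 35.
Note summarizing feeds into final review (must start by hour 35); so note summarizing must finish by hour 35 and therefore start by hour 28.
Since note summarizing (must start by hour 28) depends on it, the practice exam must finish by hour 28. Backing off its 4-hour duration gives a latest start of hour 24.
Lecture review has to be done before the practice exam (must start by hour 24, minus 2-hour gap → hour 22). That means finishing by hour 22, i.e. starting by 22 − 7 = hour 15.
So lecture review can start as early as hour 12 and as late as hour 15, giving 15 − 12 = 3 hours of slack.

3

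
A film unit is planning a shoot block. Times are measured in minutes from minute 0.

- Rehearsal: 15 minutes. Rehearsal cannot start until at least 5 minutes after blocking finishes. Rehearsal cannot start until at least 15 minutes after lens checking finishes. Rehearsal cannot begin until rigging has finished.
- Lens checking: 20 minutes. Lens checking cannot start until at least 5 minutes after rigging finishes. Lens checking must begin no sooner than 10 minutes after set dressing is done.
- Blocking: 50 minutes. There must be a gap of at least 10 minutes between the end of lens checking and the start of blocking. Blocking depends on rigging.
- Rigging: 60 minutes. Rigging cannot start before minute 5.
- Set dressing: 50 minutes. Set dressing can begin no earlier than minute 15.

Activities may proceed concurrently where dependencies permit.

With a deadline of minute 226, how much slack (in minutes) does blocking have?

Set dressing waits on its own release at minute 15, so it starts at minute 15 and finishes at 15 + 50 = minute 65.
Rigging waits on its own release at minute 5, so it starts at minute 5 and finishes at 5 + 60 = minute 65.
Lens checking needs all of rigging (finishes minute 65, plus 5-minute gap → minute 70); set dressing (finishes minute 65, plus 10-minute gap → minute 75). That puts its earliest start at minute 75; it finishes at 75 + 20 = minute 95.
Blocking has to wait for lens checking (finishes minute 95, plus 10-minute gap → minute 105); rigging (finishes minute 65). The latest of these is minute 105, so blocking runs minute 105 to 105 + 50 = minute 155.

Working backward from the deadline:
Rehearsal has no dependents, so it just needs to finish by minute 226. Starting by 226 − 15 = minute 211 achieves that.
Blocking feeds into rehearsal (must start by minute 211, minus 5-minute gap → minute 206); so blocking must finish by minute 206 and therefore start by minute 156.
So blocking can start as early as minute 105 and as late as minute 156, giving 156 − 105 = 51 minutes of slack.

51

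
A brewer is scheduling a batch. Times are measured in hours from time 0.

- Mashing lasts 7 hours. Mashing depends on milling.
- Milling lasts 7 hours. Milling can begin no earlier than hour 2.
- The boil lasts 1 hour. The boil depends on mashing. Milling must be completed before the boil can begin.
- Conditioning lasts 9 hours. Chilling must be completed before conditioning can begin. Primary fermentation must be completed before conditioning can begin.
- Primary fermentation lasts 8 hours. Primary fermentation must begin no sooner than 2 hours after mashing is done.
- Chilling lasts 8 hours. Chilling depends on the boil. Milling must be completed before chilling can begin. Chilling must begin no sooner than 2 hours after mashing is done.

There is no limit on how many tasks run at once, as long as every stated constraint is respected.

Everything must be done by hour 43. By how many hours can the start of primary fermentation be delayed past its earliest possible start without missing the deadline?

8

After its own release at hour 2, milling can start at hour 2 and finishes at hour 9.
After milling (finishes hour 9), mashing can start at hour 9 and finishes at hour 16.
After mashing (finishes hour 16, plus 2-hour gap → hour 18), primary fermentation can start at hour 18 and finishes at hour 26.

Working backward from the deadline:
To finish by hour 43, conditioning (duration 9) must start no later than hour 34.
Primary fermentation must finish before conditioning (must start by hour 34). With an 8-hour duration, primary fermentation must start by 34 − 8 = hour 26.
So primary fermentation can start as early as hour 18 and as late as hour 26, giving 26 − 18 = 8 hours of slack.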